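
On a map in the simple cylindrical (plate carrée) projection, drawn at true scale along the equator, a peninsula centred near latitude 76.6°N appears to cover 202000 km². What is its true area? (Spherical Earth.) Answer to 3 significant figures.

46800 km²

Plate carrée maps x = Rλ, y = Rφ. The meridian scale is h = 1 and the parallel scale is k = 1/cos φ = sec φ.
Areal scale = h·k = 1 × sec φ; at 76.6°, h = 1.000, k = 4.315, so h·k = 4.315.
True area = apparent / (areal scale) = 202000 / 4.315 ≈ 46800 km².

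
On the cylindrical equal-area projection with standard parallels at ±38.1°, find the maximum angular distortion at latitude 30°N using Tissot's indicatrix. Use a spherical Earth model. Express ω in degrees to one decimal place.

11.0°

Cylindrical equal-area (φ₀ = 38.1°): h = cos φ / cos 38.1° along meridians, k = cos 38.1° / cos φ along parallels; h·k = 1.
At 30°: h = 1.101, k = 0.9087; principal scales a = 1.101, b = 0.9087.
sin(ω/2) = (a − b)/(a + b) = 0.1918/2.009 = 0.09548, so ω = 2 arcsin(0.09548) ≈ 11.0°.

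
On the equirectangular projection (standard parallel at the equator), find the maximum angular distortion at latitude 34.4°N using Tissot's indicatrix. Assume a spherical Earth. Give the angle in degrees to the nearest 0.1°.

Plate carrée maps x = Rλ, y = Rφ. The meridian scale is h = 1 and the parallel scale is k = 1/cos φ = sec φ.
At 34.4°: h = 1.000, k = 1.212; principal scales a = 1.212, b = 1.000.
sin(ω/2) = (a − b)/(a + b) = 0.2120/2.212 = 0.09582, so ω = 2 arcsin(0.09582) ≈ 11.0°.

11.0°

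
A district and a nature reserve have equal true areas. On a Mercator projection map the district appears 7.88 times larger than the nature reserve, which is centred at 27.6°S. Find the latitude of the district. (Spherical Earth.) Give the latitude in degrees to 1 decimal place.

On Mercator, (apparent₁)/(apparent₂) = sec²φ₁ / sec²φ₂ when true areas are equal.
cos²φ₂ / cos²φ₁ = 7.88  ⇒  cos φ₁ = cos 27.6° / √7.88 = 0.8862/2.807 = 0.3157.
φ₁ = arccos(0.3157) ≈ 71.6°.

71.6°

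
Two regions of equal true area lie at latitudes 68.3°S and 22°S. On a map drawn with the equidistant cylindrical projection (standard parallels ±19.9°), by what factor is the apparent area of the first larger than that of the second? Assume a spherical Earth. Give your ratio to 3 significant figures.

In the equirectangular projection with standard parallel φ₀ = 19.9° (x = Rλ cos φ₀, y = Rφ), meridians are true-scale (h = 1) and the parallel scale is k = cos φ₀ / cos φ.
Areal scale at 68.3°: h·k = 1.000 × 2.543 = 2.543.
Areal scale at 22°: h·k = 1.000 × 1.014 = 1.014.
Ratio = 2.543/1.014 ≈ 2.51.

2.51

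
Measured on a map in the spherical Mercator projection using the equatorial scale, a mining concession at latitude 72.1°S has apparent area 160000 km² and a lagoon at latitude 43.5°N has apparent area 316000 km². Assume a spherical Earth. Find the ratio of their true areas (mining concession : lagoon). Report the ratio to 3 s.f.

0.0909

On Mercator the areal scale is sec²φ, so true area = apparent × cos²φ.
True area of mining concession: 160000 × cos²(72.1°) = 160000 × 0.09447 = 15110 km².
True area of lagoon: 316000 × cos²(43.5°) = 316000 × 0.5262 = 166300 km².
Ratio = 15110 / 166300 ≈ 0.0909.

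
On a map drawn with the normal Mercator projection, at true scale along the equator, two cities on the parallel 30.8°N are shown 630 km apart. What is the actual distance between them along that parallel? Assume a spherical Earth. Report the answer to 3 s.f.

541 km

For Mercator, h = k = sec φ (a conformal cylindrical projection has a single point scale, 1/cos φ).
Along the parallel at 30.8°, map distances are exaggerated by k = sec 30.8° = 1.164.
True distance = 630 / 1.164 = 630 × cos 30.8° ≈ 541 km.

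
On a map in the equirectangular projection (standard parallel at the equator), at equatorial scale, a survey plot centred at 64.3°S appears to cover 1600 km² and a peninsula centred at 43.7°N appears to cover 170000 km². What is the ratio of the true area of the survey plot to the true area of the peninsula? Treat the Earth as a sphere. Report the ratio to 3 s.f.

0.00565

Plate carrée has h = 1 and k = sec φ, giving areal scale sec φ; true area = (apparent area) · cos φ.
True area of survey plot: 1600 × cos(64.3°) = 1600 × 0.4337 = 693.9 km².
True area of peninsula: 170000 × cos(43.7°) = 170000 × 0.7230 = 122900 km².
Ratio = 693.9 / 122900 ≈ 0.00565.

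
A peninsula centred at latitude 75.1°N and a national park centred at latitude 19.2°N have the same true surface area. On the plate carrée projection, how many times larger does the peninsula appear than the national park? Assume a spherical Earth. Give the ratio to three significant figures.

In the plate carrée (x = Rλ, y = Rφ), meridians are true-scale (h = 1) and parallels are stretched by k = sec φ.
Areal scale at 75.1°: h·k = 1.000 × 3.889 = 3.889.
Areal scale at 19.2°: h·k = 1.000 × 1.059 = 1.059.
Ratio = 3.889/1.059 ≈ 3.67.

3.67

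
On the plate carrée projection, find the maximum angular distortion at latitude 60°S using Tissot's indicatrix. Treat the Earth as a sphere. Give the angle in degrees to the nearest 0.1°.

In the plate carrée (x = Rλ, y = Rφ), meridians are true-scale (h = 1) and parallels are stretched by k = sec φ.
At 60°: h = 1.000, k = 2.000; principal scales a = 2.000, b = 1.000.
sin(ω/2) = (a − b)/(a + b) = 1.0000/3.000 = 0.3333, so ω = 2 arcsin(0.3333) ≈ 38.9°.

38.9°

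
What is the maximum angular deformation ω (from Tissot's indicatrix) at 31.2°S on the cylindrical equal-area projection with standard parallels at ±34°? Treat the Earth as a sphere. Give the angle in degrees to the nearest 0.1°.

A cylindrical equal-area projection with standard parallel φ₀ has meridian scale h = cos φ / cos φ₀ and parallel scale k = cos φ₀ / cos φ (so areas are preserved, h·k = 1).
At 31.2°: h = 1.032, k = 0.9692; principal scales a = 1.032, b = 0.9692.
sin(ω/2) = (a − b)/(a + b) = 0.06253/2.001 = 0.03125, so ω = 2 arcsin(0.03125) ≈ 3.6°.

3.6°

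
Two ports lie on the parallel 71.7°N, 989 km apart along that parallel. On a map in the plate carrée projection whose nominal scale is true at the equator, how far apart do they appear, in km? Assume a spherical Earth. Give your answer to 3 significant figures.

Plate carrée maps x = Rλ, y = Rφ. The meridian scale is h = 1 and the parallel scale is k = 1/cos φ = sec φ.
Along the parallel, k = sec 71.7° = 1/0.3140 = 3.185.
Map distance = 989 × 3.185 ≈ 3150 km.

3150 km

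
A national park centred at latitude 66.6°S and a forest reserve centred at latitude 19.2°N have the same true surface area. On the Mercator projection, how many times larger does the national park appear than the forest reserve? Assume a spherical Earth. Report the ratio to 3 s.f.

On Mercator, area is exaggerated by sec²φ = 1/cos²φ.
At 66.6°: sec²(66.6°) = 1/0.3971² = 6.340.
At 19.2°: sec²(19.2°) = 1/0.9444² = 1.121.
Ratio = 6.340/1.121 = cos²(19.2°)/cos²(66.6°) ≈ 5.65.

5.65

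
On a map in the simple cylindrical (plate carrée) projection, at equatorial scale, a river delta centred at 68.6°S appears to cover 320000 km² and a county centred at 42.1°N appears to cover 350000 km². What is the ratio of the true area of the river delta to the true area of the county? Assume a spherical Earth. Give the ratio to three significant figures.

On the plate carrée, areal scale = h·k = 1 × sec φ, so true area = apparent × cos φ.
True area of river delta: 320000 × cos(68.6°) = 320000 × 0.3649 = 116800 km².
True area of county: 350000 × cos(42.1°) = 350000 × 0.7420 = 259700 km².
Ratio = 116800 / 259700 ≈ 0.450.

0.450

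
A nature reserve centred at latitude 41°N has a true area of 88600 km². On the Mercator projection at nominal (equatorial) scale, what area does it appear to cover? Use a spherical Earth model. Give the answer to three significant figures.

Mercator is conformal, so the point scale is isotropic: h = k = sec φ = 1/cos φ.
Areal scale = k² = sec²φ = 1/cos²(41°) = 1/0.7547² = 1.756.
Apparent area = 88600 × 1.756 ≈ 156000 km².

156000 km²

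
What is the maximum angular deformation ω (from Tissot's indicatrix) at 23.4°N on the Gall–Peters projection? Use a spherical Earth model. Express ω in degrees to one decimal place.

Gall–Peters is a cylindrical equal-area projection with standard parallels at ±45°. Cylindrical equal-area (φ₀ = 45°): h = cos φ / cos 45° along meridians, k = cos 45° / cos φ along parallels; h·k = 1.
At 23.4°: h = 1.298, k = 0.7705; principal scales a = 1.298, b = 0.7705.
sin(ω/2) = (a − b)/(a + b) = 0.5274/2.068 = 0.2550, so ω = 2 arcsin(0.2550) ≈ 29.5°.

29.5°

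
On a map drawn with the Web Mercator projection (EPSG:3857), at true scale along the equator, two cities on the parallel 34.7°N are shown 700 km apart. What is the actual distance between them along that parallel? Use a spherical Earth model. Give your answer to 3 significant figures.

576 km

Mercator is conformal, so the point scale is isotropic: h = k = sec φ = 1/cos φ.
Along the parallel at 34.7°, map distances are exaggerated by k = sec 34.7° = 1.216.
True distance = 700 / 1.216 = 700 × cos 34.7° ≈ 576 km.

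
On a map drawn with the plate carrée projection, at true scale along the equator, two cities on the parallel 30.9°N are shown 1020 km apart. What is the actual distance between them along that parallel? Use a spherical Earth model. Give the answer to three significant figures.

875 km

In the plate carrée (x = Rλ, y = Rφ), meridians are true-scale (h = 1) and parallels are stretched by k = sec φ.
Along the parallel at 30.9°, map distances are exaggerated by k = sec 30.9° = 1.165.
True distance = 1020 / 1.165 = 1020 × cos 30.9° ≈ 875 km.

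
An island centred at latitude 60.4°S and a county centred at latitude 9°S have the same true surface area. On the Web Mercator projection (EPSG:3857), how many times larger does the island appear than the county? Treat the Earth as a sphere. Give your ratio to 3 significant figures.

4.00

On Mercator, area is exaggerated by sec²φ = 1/cos²φ.
At 60.4°: sec²(60.4°) = 1/0.4939² = 4.099.
At 9°: sec²(9°) = 1/0.9877² = 1.025.
Ratio = 4.099/1.025 = cos²(9°)/cos²(60.4°) ≈ 4.00.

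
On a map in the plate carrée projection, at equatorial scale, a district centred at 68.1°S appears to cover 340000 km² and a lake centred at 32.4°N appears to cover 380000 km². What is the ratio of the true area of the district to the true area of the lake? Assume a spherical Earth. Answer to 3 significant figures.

Plate carrée has h = 1 and k = sec φ, giving areal scale sec φ; true area = (apparent area) · cos φ.
True area of district: 340000 × cos(68.1°) = 340000 × 0.3730 = 126800 km².
True area of lake: 380000 × cos(32.4°) = 380000 × 0.8443 = 320800 km².
Ratio = 126800 / 320800 ≈ 0.395.

0.395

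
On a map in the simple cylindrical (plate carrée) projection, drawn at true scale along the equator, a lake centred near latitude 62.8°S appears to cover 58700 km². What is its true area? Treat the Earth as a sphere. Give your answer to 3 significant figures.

26800 km²

In the plate carrée (x = Rλ, y = Rφ), meridians are true-scale (h = 1) and parallels are stretched by k = sec φ.
Areal scale = h·k = 1 × sec φ; at 62.8°, h = 1.000, k = 2.188, so h·k = 2.188.
True area = apparent / (areal scale) = 58700 / 2.188 ≈ 26800 km².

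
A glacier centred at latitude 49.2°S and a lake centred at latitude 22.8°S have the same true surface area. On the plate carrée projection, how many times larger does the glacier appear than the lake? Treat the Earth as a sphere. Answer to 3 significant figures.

For the equirectangular projection with φ₀ = 0 (plate carrée), h = 1 along meridians and k = sec φ along parallels.
Areal scale at 49.2°: h·k = 1.000 × 1.530 = 1.530.
Areal scale at 22.8°: h·k = 1.000 × 1.085 = 1.085.
Ratio = 1.530/1.085 ≈ 1.41.

1.41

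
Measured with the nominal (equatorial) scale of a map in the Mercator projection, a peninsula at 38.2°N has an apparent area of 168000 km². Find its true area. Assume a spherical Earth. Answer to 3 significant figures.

104000 km²

Mercator is conformal, so the point scale is isotropic: h = k = sec φ = 1/cos φ.
Areal scale = k² = sec²φ = 1/cos²(38.2°) = 1/0.7859² = 1.619.
True area = apparent / (areal scale) = 168000 / 1.619 ≈ 104000 km².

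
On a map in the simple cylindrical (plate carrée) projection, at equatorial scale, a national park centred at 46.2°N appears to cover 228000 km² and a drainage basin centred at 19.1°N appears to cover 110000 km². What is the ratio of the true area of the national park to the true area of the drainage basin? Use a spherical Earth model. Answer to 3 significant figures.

Plate carrée has h = 1 and k = sec φ, giving areal scale sec φ; true area = (apparent area) · cos φ.
True area of national park: 228000 × cos(46.2°) = 228000 × 0.6921 = 157800 km².
True area of drainage basin: 110000 × cos(19.1°) = 110000 × 0.9449 = 103900 km².
Ratio = 157800 / 103900 ≈ 1.52.

1.52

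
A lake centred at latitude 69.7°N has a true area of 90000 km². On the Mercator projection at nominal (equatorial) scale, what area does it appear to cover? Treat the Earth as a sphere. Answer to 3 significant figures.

748000 km²

For Mercator, h = k = sec φ (a conformal cylindrical projection has a single point scale, 1/cos φ).
Areal scale = k² = sec²φ = 1/cos²(69.7°) = 1/0.3469² = 8.308.
Apparent area = 90000 × 8.308 ≈ 748000 km².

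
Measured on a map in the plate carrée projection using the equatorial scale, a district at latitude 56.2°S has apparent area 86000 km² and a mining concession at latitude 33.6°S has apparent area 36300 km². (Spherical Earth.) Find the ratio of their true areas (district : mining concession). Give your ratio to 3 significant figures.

Plate carrée has h = 1 and k = sec φ, giving areal scale sec φ; true area = (apparent area) · cos φ.
True area of district: 86000 × cos(56.2°) = 86000 × 0.5563 = 47840 km².
True area of mining concession: 36300 × cos(33.6°) = 36300 × 0.8329 = 30240 km².
Ratio = 47840 / 30240 ≈ 1.58.

1.58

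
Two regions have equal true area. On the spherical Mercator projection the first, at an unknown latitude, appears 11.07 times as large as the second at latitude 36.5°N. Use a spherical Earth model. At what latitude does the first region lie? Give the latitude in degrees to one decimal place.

76.0°

Mercator areal scale is sec²φ, so apparent-area ratio = sec²φ₁ / sec²φ₂ = cos²φ₂ / cos²φ₁.
cos²φ₂ / cos²φ₁ = 11.07  ⇒  cos φ₁ = cos 36.5° / √11.07 = 0.8039/3.327 = 0.2416.
φ₁ = arccos(0.2416) ≈ 76.0°.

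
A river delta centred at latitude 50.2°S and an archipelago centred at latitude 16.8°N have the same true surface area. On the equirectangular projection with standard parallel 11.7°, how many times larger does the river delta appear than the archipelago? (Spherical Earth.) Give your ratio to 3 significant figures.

In the equirectangular projection with standard parallel φ₀ = 11.7° (x = Rλ cos φ₀, y = Rφ), meridians are true-scale (h = 1) and the parallel scale is k = cos φ₀ / cos φ.
Areal scale at 50.2°: h·k = 1.000 × 1.530 = 1.530.
Areal scale at 16.8°: h·k = 1.000 × 1.023 = 1.023.
Ratio = 1.530/1.023 ≈ 1.50.

1.50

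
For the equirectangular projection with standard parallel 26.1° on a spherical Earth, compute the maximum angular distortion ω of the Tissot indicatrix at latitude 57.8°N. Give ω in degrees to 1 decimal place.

29.6°

With standard parallel φ₀ = 26.1°, the equirectangular projection gives x = Rλ cos φ₀, y = Rφ, so h = 1 and k = cos 26.1° / cos φ.
At 57.8°: h = 1.000, k = 1.685; principal scales a = 1.685, b = 1.000.
sin(ω/2) = (a − b)/(a + b) = 0.6852/2.685 = 0.2552, so ω = 2 arcsin(0.2552) ≈ 29.6°.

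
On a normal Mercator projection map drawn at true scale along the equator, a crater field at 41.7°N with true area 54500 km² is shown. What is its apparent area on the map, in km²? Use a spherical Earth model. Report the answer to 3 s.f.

For Mercator, h = k = sec φ (a conformal cylindrical projection has a single point scale, 1/cos φ).
Areal scale = k² = sec²φ = 1/cos²(41.7°) = 1/0.7466² = 1.794.
Apparent area = 54500 × 1.794 ≈ 97800 km².

97800 km²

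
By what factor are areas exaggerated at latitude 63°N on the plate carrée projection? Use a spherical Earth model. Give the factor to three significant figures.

In the plate carrée (x = Rλ, y = Rφ), meridians are true-scale (h = 1) and parallels are stretched by k = sec φ.
Areal scale = h·k = 1 × sec φ; at 63°, h = 1.000, k = 2.203, so h·k = 2.203.

2.20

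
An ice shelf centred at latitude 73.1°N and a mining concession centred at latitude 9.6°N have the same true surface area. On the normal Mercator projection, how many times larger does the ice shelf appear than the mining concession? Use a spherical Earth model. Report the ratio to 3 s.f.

Mercator areal scale is sec²φ.
At 73.1°: sec²(73.1°) = 1/0.2907² = 11.83.
At 9.6°: sec²(9.6°) = 1/0.9860² = 1.029.
Ratio = 11.83/1.029 = cos²(9.6°)/cos²(73.1°) ≈ 11.5.

11.5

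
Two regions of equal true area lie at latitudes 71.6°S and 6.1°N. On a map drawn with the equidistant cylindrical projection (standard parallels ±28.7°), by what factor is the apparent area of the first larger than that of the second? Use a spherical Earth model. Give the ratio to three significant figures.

3.15

The equidistant cylindrical projection with φ₀ = 28.7° has h = 1 (meridians true) and k = cos φ₀ / cos φ along parallels.
Areal scale at 71.6°: h·k = 1.000 × 2.779 = 2.779.
Areal scale at 6.1°: h·k = 1.000 × 0.8821 = 0.8821.
Ratio = 2.779/0.8821 ≈ 3.15.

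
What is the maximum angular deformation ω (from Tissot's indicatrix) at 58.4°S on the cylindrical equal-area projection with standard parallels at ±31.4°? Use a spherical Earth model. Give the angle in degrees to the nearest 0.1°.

For cylindrical equal-area with standard parallel φ₀, h = cos φ / cos φ₀ and k = cos φ₀ / cos φ, so h·k = 1.
At 58.4°: h = 0.6139, k = 1.629; principal scales a = 1.629, b = 0.6139.
sin(ω/2) = (a − b)/(a + b) = 1.015/2.243 = 0.4526, so ω = 2 arcsin(0.4526) ≈ 53.8°.

53.8°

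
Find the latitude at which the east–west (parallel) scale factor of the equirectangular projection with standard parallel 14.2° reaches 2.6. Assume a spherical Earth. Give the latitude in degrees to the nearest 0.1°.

68.1°

With standard parallel φ₀ = 14.2°, the equirectangular projection gives x = Rλ cos φ₀, y = Rφ, so h = 1 and k = cos 14.2° / cos φ.
k = cos φ₀ / cos φ = 2.6  ⇒  cos φ = cos 14.2° / 2.6 = 0.3729.
φ = arccos(0.3729) ≈ 68.1°.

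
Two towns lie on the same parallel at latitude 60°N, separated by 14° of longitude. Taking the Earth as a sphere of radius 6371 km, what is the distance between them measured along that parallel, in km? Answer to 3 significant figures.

778 km

Arc length along a parallel = R cos φ · Δλ (with Δλ in radians).
= 6371 × cos 60° × (14° × π/180) = 6371 × 0.5000 × 0.2443 ≈ 778 km.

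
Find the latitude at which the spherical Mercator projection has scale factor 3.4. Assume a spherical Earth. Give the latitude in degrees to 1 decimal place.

Mercator scale is k = sec φ = 1/cos φ.
1/cos φ = 3.4  ⇒  cos φ = 0.2941  ⇒  φ = arccos(0.2941) ≈ 72.9°.

72.9°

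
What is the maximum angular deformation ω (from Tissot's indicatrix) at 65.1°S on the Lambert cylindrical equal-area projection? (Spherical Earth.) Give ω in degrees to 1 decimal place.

88.7°

The Lambert cylindrical equal-area projection is the cylindrical equal-area projection with its standard parallel at the equator (φ₀ = 0). For cylindrical equal-area with standard parallel φ₀, h = cos φ / cos φ₀ and k = cos φ₀ / cos φ, so h·k = 1.
At 65.1°: h = 0.4210, k = 2.375; principal scales a = 2.375, b = 0.4210.
sin(ω/2) = (a − b)/(a + b) = 1.954/2.796 = 0.6988, so ω = 2 arcsin(0.6988) ≈ 88.7°.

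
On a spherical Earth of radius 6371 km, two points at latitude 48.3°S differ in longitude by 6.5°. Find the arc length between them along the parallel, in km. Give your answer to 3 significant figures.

Arc length along a parallel = R cos φ · Δλ (with Δλ in radians).
= 6371 × cos 48.3° × (6.5° × π/180) = 6371 × 0.6652 × 0.1134 ≈ 481 km.

481 km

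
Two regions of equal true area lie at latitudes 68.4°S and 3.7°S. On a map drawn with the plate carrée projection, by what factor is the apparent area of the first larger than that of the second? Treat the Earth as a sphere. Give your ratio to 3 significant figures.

Plate carrée maps x = Rλ, y = Rφ. The meridian scale is h = 1 and the parallel scale is k = 1/cos φ = sec φ.
Areal scale at 68.4°: h·k = 1.000 × 2.716 = 2.716.
Areal scale at 3.7°: h·k = 1.000 × 1.002 = 1.002.
Ratio = 2.716/1.002 ≈ 2.71.

2.71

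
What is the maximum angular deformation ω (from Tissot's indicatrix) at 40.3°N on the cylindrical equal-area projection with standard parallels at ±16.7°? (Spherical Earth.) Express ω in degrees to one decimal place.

25.9°

Cylindrical equal-area (φ₀ = 16.7°): h = cos φ / cos 16.7° along meridians, k = cos 16.7° / cos φ along parallels; h·k = 1.
At 40.3°: h = 0.7963, k = 1.256; principal scales a = 1.256, b = 0.7963.
sin(ω/2) = (a − b)/(a + b) = 0.4596/2.052 = 0.2240, so ω = 2 arcsin(0.2240) ≈ 25.9°.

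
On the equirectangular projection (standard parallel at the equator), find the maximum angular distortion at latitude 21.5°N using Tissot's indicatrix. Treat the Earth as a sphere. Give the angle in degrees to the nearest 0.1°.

4.1°

Plate carrée maps x = Rλ, y = Rφ. The meridian scale is h = 1 and the parallel scale is k = 1/cos φ = sec φ.
At 21.5°: h = 1.000, k = 1.075; principal scales a = 1.075, b = 1.000.
sin(ω/2) = (a − b)/(a + b) = 0.07479/2.075 = 0.03605, so ω = 2 arcsin(0.03605) ≈ 4.1°.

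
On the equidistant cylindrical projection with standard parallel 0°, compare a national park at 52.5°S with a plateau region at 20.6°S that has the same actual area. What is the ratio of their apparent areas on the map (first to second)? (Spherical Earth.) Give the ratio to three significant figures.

Plate carrée maps x = Rλ, y = Rφ. The meridian scale is h = 1 and the parallel scale is k = 1/cos φ = sec φ.
Areal scale at 52.5°: h·k = 1.000 × 1.643 = 1.643.
Areal scale at 20.6°: h·k = 1.000 × 1.068 = 1.068.
Ratio = 1.643/1.068 ≈ 1.54.

1.54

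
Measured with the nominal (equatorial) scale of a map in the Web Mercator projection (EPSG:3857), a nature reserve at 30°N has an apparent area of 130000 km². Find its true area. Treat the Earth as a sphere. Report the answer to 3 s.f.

97500 km²

Mercator is conformal, so the point scale is isotropic: h = k = sec φ = 1/cos φ.
Areal scale = k² = sec²φ = 1/cos²(30°) = 1/0.8660² = 1.333.
True area = apparent / (areal scale) = 130000 / 1.333 ≈ 97500 km².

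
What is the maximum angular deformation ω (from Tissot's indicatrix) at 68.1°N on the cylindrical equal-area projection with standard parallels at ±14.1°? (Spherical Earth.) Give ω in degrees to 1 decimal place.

95.9°

For cylindrical equal-area with standard parallel φ₀, h = cos φ / cos φ₀ and k = cos φ₀ / cos φ, so h·k = 1.
At 68.1°: h = 0.3846, k = 2.600; principal scales a = 2.600, b = 0.3846.
sin(ω/2) = (a − b)/(a + b) = 2.216/2.985 = 0.7423, so ω = 2 arcsin(0.7423) ≈ 95.9°.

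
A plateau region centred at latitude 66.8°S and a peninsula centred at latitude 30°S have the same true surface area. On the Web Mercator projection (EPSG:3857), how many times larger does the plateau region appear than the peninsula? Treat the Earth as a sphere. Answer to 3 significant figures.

4.83

Mercator is conformal with k = sec φ, so areal scale = k² = sec²φ.
At 66.8°: sec²(66.8°) = 1/0.3939² = 6.444.
At 30°: sec²(30°) = 1/0.8660² = 1.333.
Ratio = 6.444/1.333 = cos²(30°)/cos²(66.8°) ≈ 4.83.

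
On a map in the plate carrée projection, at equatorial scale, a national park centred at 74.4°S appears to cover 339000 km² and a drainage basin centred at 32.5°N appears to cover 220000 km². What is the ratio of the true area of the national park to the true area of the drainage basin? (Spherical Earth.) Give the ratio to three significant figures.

0.491

Plate carrée has h = 1 and k = sec φ, giving areal scale sec φ; true area = (apparent area) · cos φ.
True area of national park: 339000 × cos(74.4°) = 339000 × 0.2689 = 91160 km².
True area of drainage basin: 220000 × cos(32.5°) = 220000 × 0.8434 = 185500 km².
Ratio = 91160 / 185500 ≈ 0.491.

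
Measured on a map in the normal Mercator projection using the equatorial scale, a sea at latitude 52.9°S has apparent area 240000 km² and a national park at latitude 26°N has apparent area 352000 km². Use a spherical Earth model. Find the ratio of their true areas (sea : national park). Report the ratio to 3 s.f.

0.307

Since Mercator area scale is 1/cos²φ, the true area equals the apparent area multiplied by cos²φ.
True area of sea: 240000 × cos²(52.9°) = 240000 × 0.3639 = 87330 km².
True area of national park: 352000 × cos²(26°) = 352000 × 0.8078 = 284400 km².
Ratio = 87330 / 284400 ≈ 0.307.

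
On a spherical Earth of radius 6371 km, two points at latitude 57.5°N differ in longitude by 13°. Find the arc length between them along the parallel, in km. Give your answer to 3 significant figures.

777 km

Arc length along a parallel = R cos φ · Δλ (with Δλ in radians).
= 6371 × cos 57.5° × (13° × π/180) = 6371 × 0.5373 × 0.2269 ≈ 777 km.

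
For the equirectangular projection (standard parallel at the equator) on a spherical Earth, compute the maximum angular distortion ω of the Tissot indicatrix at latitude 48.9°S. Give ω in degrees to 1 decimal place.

23.9°

Plate carrée maps x = Rλ, y = Rφ. The meridian scale is h = 1 and the parallel scale is k = 1/cos φ = sec φ.
At 48.9°: h = 1.000, k = 1.521; principal scales a = 1.521, b = 1.000.
sin(ω/2) = (a − b)/(a + b) = 0.5212/2.521 = 0.2067, so ω = 2 arcsin(0.2067) ≈ 23.9°.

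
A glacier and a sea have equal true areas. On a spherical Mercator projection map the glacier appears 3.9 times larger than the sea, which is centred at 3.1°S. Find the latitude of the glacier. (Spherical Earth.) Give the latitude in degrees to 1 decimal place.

59.6°

For equal true areas on Mercator, apparent areas scale as sec²φ, so the ratio is cos²φ₂ / cos²φ₁.
cos²φ₂ / cos²φ₁ = 3.9  ⇒  cos φ₁ = cos 3.1° / √3.9 = 0.9985/1.975 = 0.5056.
φ₁ = arccos(0.5056) ≈ 59.6°.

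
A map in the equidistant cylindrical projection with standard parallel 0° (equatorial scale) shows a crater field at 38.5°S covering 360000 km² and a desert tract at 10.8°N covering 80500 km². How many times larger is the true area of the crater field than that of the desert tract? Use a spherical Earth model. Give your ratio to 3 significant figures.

3.56

On the plate carrée, areal scale = h·k = 1 × sec φ, so true area = apparent × cos φ.
True area of crater field: 360000 × cos(38.5°) = 360000 × 0.7826 = 281700 km².
True area of desert tract: 80500 × cos(10.8°) = 80500 × 0.9823 = 79070 km².
Ratio = 281700 / 79070 ≈ 3.56.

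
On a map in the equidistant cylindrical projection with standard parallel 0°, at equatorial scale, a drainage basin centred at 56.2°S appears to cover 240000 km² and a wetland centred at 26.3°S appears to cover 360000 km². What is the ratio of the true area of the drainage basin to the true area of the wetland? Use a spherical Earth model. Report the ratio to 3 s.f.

On the plate carrée, areal scale = h·k = 1 × sec φ, so true area = apparent × cos φ.
True area of drainage basin: 240000 × cos(56.2°) = 240000 × 0.5563 = 133500 km².
True area of wetland: 360000 × cos(26.3°) = 360000 × 0.8965 = 322700 km².
Ratio = 133500 / 322700 ≈ 0.414.

0.414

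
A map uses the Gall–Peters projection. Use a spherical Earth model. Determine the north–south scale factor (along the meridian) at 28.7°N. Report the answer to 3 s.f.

The Gall–Peters projection is cylindrical equal-area with φ₀ = 45°. A cylindrical equal-area projection with standard parallel φ₀ has meridian scale h = cos φ / cos φ₀ and parallel scale k = cos φ₀ / cos φ (so areas are preserved, h·k = 1).
h = cos 28.7° / cos 45° = 0.8771/0.7071 = 1.240.

1.24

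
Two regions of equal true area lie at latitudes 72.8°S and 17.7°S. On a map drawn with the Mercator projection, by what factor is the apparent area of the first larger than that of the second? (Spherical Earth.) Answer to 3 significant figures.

10.4

Mercator is conformal with k = sec φ, so areal scale = k² = sec²φ.
At 72.8°: sec²(72.8°) = 1/0.2957² = 11.44.
At 17.7°: sec²(17.7°) = 1/0.9527² = 1.102.
Ratio = 11.44/1.102 = cos²(17.7°)/cos²(72.8°) ≈ 10.4.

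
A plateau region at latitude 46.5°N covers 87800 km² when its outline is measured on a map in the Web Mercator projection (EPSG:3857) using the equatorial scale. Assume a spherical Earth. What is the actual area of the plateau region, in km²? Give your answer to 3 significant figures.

For Mercator, h = k = sec φ (a conformal cylindrical projection has a single point scale, 1/cos φ).
Areal scale = k² = sec²φ = 1/cos²(46.5°) = 1/0.6884² = 2.110.
True area = apparent / (areal scale) = 87800 / 2.110 ≈ 41600 km².

41600 km²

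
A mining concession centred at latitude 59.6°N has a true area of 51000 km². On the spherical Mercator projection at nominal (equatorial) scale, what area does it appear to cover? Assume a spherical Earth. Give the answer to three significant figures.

The Mercator projection is conformal; its linear scale factor is the same in every direction and equals sec φ = 1/cos φ.
Areal scale = k² = sec²φ = 1/cos²(59.6°) = 1/0.5060² = 3.905.
Apparent area = 51000 × 3.905 ≈ 199000 km².

199000 km²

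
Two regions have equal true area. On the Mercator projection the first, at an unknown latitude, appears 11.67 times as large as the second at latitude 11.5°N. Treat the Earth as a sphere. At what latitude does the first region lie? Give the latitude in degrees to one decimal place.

On Mercator, (apparent₁)/(apparent₂) = sec²φ₁ / sec²φ₂ when true areas are equal.
cos²φ₂ / cos²φ₁ = 11.67  ⇒  cos φ₁ = cos 11.5° / √11.67 = 0.9799/3.416 = 0.2869.
φ₁ = arccos(0.2869) ≈ 73.3°.

73.3°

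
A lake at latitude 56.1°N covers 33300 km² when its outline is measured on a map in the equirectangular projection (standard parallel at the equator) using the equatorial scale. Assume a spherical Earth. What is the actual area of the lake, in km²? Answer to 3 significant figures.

In the plate carrée (x = Rλ, y = Rφ), meridians are true-scale (h = 1) and parallels are stretched by k = sec φ.
Areal scale = h·k = 1 × sec φ; at 56.1°, h = 1.000, k = 1.793, so h·k = 1.793.
True area = apparent / (areal scale) = 33300 / 1.793 ≈ 18600 km².

18600 km²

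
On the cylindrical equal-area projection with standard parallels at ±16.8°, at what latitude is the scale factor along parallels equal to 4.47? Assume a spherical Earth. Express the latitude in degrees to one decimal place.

77.6°

Cylindrical equal-area (φ₀ = 16.8°): h = cos φ / cos 16.8° along meridians, k = cos 16.8° / cos φ along parallels; h·k = 1.
k = cos φ₀ / cos φ = 4.47  ⇒  cos φ = cos 16.8° / 4.47 = 0.2142.
φ = arccos(0.2142) ≈ 77.6°.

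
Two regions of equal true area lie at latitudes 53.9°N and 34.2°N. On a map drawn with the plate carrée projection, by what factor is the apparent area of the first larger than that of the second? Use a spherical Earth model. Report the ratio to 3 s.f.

Plate carrée maps x = Rλ, y = Rφ. The meridian scale is h = 1 and the parallel scale is k = 1/cos φ = sec φ.
Areal scale at 53.9°: h·k = 1.000 × 1.697 = 1.697.
Areal scale at 34.2°: h·k = 1.000 × 1.209 = 1.209.
Ratio = 1.697/1.209 ≈ 1.40.

1.40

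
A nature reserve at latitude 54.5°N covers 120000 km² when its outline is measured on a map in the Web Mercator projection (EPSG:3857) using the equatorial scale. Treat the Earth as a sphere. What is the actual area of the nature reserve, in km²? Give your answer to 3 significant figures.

40500 km²

For Mercator, h = k = sec φ (a conformal cylindrical projection has a single point scale, 1/cos φ).
Areal scale = k² = sec²φ = 1/cos²(54.5°) = 1/0.5807² = 2.965.
True area = apparent / (areal scale) = 120000 / 2.965 ≈ 40500 km².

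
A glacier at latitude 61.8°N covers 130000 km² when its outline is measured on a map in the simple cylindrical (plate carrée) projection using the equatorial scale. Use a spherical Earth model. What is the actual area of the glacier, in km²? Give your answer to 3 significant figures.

61400 km²

In the plate carrée (x = Rλ, y = Rφ), meridians are true-scale (h = 1) and parallels are stretched by k = sec φ.
Areal scale = h·k = 1 × sec φ; at 61.8°, h = 1.000, k = 2.116, so h·k = 2.116.
True area = apparent / (areal scale) = 130000 / 2.116 ≈ 61400 km².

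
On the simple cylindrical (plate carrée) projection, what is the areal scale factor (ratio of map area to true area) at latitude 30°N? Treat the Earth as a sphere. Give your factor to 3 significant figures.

1.15

For the equirectangular projection with φ₀ = 0 (plate carrée), h = 1 along meridians and k = sec φ along parallels.
Areal scale = h·k = 1 × sec φ; at 30°, h = 1.000, k = 1.155, so h·k = 1.155.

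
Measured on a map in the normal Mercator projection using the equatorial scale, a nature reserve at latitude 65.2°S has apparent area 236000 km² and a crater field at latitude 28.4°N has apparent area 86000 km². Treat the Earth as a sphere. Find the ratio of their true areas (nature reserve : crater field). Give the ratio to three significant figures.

0.624

On Mercator the areal scale is sec²φ, so true area = apparent × cos²φ.
True area of nature reserve: 236000 × cos²(65.2°) = 236000 × 0.1759 = 41520 km².
True area of crater field: 86000 × cos²(28.4°) = 86000 × 0.7738 = 66550 km².
Ratio = 41520 / 66550 ≈ 0.624.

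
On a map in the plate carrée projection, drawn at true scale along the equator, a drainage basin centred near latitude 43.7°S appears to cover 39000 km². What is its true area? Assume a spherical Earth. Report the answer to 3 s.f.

28200 km²

For the equirectangular projection with φ₀ = 0 (plate carrée), h = 1 along meridians and k = sec φ along parallels.
Areal scale = h·k = 1 × sec φ; at 43.7°, h = 1.000, k = 1.383, so h·k = 1.383.
True area = apparent / (areal scale) = 39000 / 1.383 ≈ 28200 km².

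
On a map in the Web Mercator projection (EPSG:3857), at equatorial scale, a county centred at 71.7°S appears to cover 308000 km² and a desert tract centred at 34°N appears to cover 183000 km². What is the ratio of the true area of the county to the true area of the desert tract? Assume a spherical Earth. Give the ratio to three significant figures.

0.241

Since Mercator area scale is 1/cos²φ, the true area equals the apparent area multiplied by cos²φ.
True area of county: 308000 × cos²(71.7°) = 308000 × 0.09859 = 30370 km².
True area of desert tract: 183000 × cos²(34°) = 183000 × 0.6873 = 125800 km².
Ratio = 30370 / 125800 ≈ 0.241.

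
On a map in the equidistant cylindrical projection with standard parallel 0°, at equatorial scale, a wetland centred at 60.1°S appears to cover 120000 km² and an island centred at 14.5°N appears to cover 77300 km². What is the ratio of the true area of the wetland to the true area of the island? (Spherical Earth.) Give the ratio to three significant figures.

Plate carrée has h = 1 and k = sec φ, giving areal scale sec φ; true area = (apparent area) · cos φ.
True area of wetland: 120000 × cos(60.1°) = 120000 × 0.4985 = 59820 km².
True area of island: 77300 × cos(14.5°) = 77300 × 0.9681 = 74840 km².
Ratio = 59820 / 74840 ≈ 0.799.

0.799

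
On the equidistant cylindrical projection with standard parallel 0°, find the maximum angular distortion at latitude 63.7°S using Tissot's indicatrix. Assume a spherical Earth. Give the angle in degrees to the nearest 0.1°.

For the equirectangular projection with φ₀ = 0 (plate carrée), h = 1 along meridians and k = sec φ along parallels.
At 63.7°: h = 1.000, k = 2.257; principal scales a = 2.257, b = 1.000.
sin(ω/2) = (a − b)/(a + b) = 1.257/3.257 = 0.3859, so ω = 2 arcsin(0.3859) ≈ 45.4°.

45.4°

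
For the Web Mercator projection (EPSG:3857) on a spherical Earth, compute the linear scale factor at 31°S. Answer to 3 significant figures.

For Mercator, h = k = sec φ (a conformal cylindrical projection has a single point scale, 1/cos φ).
k = 1/cos 31° = 1/0.8572 = 1.167.

1.17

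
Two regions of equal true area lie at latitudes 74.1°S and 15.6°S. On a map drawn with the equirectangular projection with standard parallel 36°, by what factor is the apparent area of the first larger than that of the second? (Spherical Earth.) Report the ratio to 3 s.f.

With standard parallel φ₀ = 36°, the equirectangular projection gives x = Rλ cos φ₀, y = Rφ, so h = 1 and k = cos 36° / cos φ.
Areal scale at 74.1°: h·k = 1.000 × 2.953 = 2.953.
Areal scale at 15.6°: h·k = 1.000 × 0.8400 = 0.8400.
Ratio = 2.953/0.8400 ≈ 3.52.

3.52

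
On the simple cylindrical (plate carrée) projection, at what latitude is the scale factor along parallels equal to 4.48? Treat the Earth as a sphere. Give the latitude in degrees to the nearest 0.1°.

77.1°

Plate carrée: h = 1, k = sec φ along parallels.
sec φ = 4.48  ⇒  cos φ = 0.2232  ⇒  φ ≈ 77.1°.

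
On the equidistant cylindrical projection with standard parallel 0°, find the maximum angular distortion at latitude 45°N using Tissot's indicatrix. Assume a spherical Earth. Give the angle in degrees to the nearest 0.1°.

For the equirectangular projection with φ₀ = 0 (plate carrée), h = 1 along meridians and k = sec φ along parallels.
At 45°: h = 1.000, k = 1.414; principal scales a = 1.414, b = 1.000.
sin(ω/2) = (a − b)/(a + b) = 0.4142/2.414 = 0.1716, so ω = 2 arcsin(0.1716) ≈ 19.8°.

19.8°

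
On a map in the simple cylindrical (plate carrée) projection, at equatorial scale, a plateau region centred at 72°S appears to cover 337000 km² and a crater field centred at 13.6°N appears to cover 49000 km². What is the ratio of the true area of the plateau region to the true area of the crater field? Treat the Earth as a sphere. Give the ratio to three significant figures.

Plate carrée has h = 1 and k = sec φ, giving areal scale sec φ; true area = (apparent area) · cos φ.
True area of plateau region: 337000 × cos(72°) = 337000 × 0.3090 = 104100 km².
True area of crater field: 49000 × cos(13.6°) = 49000 × 0.9720 = 47630 km².
Ratio = 104100 / 47630 ≈ 2.19.

2.19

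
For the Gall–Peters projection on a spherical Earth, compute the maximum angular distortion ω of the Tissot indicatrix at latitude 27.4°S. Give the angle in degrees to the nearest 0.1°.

The Gall–Peters projection is cylindrical equal-area with φ₀ = 45°. Cylindrical equal-area (φ₀ = 45°): h = cos φ / cos 45° along meridians, k = cos 45° / cos φ along parallels; h·k = 1.
At 27.4°: h = 1.256, k = 0.7965; principal scales a = 1.256, b = 0.7965.
sin(ω/2) = (a − b)/(a + b) = 0.4591/2.052 = 0.2237, so ω = 2 arcsin(0.2237) ≈ 25.9°.

25.9°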